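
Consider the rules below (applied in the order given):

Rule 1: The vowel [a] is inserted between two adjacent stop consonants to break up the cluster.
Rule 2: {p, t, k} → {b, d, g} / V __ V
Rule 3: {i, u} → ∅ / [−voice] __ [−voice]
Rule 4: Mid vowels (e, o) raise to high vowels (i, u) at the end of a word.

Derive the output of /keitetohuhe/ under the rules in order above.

Rule 1 (stop-cluster a-epenthesis): no segment meets the environment; /keitetohuhe/ is unchanged.
Rule 2 (intervocalic voicing): /t/ is a voiceless stop between vowels /i/ and /e/, so it voices to [d]. /t/ is a voiceless stop between vowels /e/ and /o/, so it voices to [d]. /keitetohuhe/ → keidedohuhe.
Rule 3 (high vowel syncope): /u/ is a high vowel flanked by voiceless consonants /h/ and /h/, so it deletes. /keidedohuhe/ → keidedohhe.
Rule 4 (final vowel raising): /e/ is a mid vowel in word-final position, so it raises to [i]. /keidedohhe/ → keidedohhi.

keidedohhi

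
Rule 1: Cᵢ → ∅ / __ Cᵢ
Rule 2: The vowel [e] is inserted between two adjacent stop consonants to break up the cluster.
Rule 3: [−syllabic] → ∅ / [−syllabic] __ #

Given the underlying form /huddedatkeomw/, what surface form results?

hudedatekeom

Rule 1 (degemination): /dd/ is a geminate; the first /d/ deletes. /huddedatkeomw/ → hudedatkeomw.
Rule 2 (stop-cluster e-epenthesis): /t/ and /k/ form a stop–stop cluster, so [e] is inserted between them. /hudedatkeomw/ → hudedatekeomw.
Rule 3 (final cluster simplification): /w/ is the second consonant of a word-final cluster /mw/, so it deletes. /hudedatekeomw/ → hudedatekeom.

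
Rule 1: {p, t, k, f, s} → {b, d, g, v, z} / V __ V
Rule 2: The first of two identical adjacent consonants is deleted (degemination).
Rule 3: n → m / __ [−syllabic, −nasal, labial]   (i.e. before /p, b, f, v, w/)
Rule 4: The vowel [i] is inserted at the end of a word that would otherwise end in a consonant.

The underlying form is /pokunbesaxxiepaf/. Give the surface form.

pogumbezaxiebafi

Rule 1 (intervocalic voicing): /k/ is a voiceless obstruent between vowels /o/ and /u/, so it voices to [g]. /s/ is a voiceless obstruent between vowels /e/ and /a/, so it voices to [z]. /p/ is a voiceless obstruent between vowels /e/ and /a/, so it voices to [b]. /pokunbesaxxiepaf/ → pogunbezaxxiebaf.
Rule 2 (degemination): /xx/ is a geminate; the first /x/ deletes. /pogunbezaxxiebaf/ → pogunbezaxiebaf.
Rule 3 (nasal place assimilation): /n/ precedes the labial consonant /b/, so it assimilates in place to [m]. /pogunbezaxiebaf/ → pogumbezaxiebaf.
Rule 4 (final i-epenthesis): the form ends in the consonant /f/, so [i] is inserted word-finally. /pogumbezaxiebaf/ → pogumbezaxiebafi.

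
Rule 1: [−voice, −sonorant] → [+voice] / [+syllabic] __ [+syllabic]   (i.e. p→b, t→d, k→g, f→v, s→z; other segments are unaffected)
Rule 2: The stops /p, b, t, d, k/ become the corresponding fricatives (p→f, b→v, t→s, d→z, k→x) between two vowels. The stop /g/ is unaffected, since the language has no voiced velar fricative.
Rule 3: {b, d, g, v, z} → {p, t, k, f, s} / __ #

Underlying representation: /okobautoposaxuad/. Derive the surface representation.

Rule 1 (intervocalic voicing): /k/ is a voiceless obstruent between vowels /o/ and /o/, so it voices to [g]. /t/ is a voiceless obstruent between vowels /u/ and /o/, so it voices to [d]. /p/ is a voiceless obstruent between vowels /o/ and /o/, so it voices to [b]. /s/ is a voiceless obstruent between vowels /o/ and /a/, so it voices to [z]. /okobautoposaxuad/ → ogobaudobozaxuad.
Rule 2 (intervocalic spirantization): /b/ is a stop between vowels /o/ and /a/, so it spirantizes to the fricative [v]. /d/ is a stop between vowels /u/ and /o/, so it spirantizes to the fricative [z]. /b/ is a stop between vowels /o/ and /o/, so it spirantizes to the fricative [v]. /ogobaudobozaxuad/ → ogovauzovozaxuad.
Rule 3 (final devoicing): /d/ is a voiced obstruent in word-final position, so it devoices to [t]. /ogovauzovozaxuad/ → ogovauzovozaxuat.

ogovauzovozaxuat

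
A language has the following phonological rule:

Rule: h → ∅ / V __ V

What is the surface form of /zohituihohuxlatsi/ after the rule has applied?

zoituiouxlatsi

/h/ occurs between vowels /o/ and /i/, so it deletes.
/h/ occurs between vowels /i/ and /o/, so it deletes.
/h/ occurs between vowels /o/ and /u/, so it deletes.
Surface form: [zoituiouxlatsi].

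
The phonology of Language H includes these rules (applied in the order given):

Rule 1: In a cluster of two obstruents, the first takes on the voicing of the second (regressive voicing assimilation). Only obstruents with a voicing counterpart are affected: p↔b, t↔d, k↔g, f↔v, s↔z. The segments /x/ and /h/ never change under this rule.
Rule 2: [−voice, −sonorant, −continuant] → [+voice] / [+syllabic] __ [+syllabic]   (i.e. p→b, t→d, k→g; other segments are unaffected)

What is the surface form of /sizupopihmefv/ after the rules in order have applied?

sizubobihmevv

Rule 1 (regressive voicing assimilation): /f/ precedes the voiced obstruent /v/, so it voices to [v] by assimilation. /sizupopihmefv/ → sizupopihmevv.
Rule 2 (intervocalic voicing): /p/ is a voiceless stop between vowels /u/ and /o/, so it voices to [b]. /p/ is a voiceless stop between vowels /o/ and /i/, so it voices to [b]. /sizupopihmevv/ → sizubobihmevv.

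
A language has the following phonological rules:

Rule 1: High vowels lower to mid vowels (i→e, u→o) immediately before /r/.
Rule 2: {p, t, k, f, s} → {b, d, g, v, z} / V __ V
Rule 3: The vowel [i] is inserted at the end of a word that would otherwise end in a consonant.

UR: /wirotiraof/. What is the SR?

Rule 1 (pre-rhotic lowering): /i/ is a high vowel immediately before /r/, so it lowers to [e]. /i/ is a high vowel immediately before /r/, so it lowers to [e]. /wirotiraof/ → weroteraof.
Rule 2 (intervocalic voicing): /t/ is a voiceless obstruent between vowels /o/ and /e/, so it voices to [d]. /weroteraof/ → weroderaof.
Rule 3 (final i-epenthesis): the form ends in the consonant /f/, so [i] is inserted word-finally. /weroderaof/ → weroderaofi.

weroderaofi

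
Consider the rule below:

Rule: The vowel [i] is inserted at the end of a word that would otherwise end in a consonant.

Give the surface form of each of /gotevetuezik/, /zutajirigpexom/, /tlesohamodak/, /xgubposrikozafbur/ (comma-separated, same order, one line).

/gotevetuezik/: the form ends in the consonant /k/, so [i] is inserted word-finally. → [gotevetueziki].
/zutajirigpexom/: the form ends in the consonant /m/, so [i] is inserted word-finally. → [zutajirigpexomi].
/tlesohamodak/: the form ends in the consonant /k/, so [i] is inserted word-finally. → [tlesohamodaki].
/xgubposrikozafbur/: the form ends in the consonant /r/, so [i] is inserted word-finally. → [xgubposrikozafburi].

gotevetueziki, zutajirigpexomi, tlesohamodaki, xgubposrikozafburi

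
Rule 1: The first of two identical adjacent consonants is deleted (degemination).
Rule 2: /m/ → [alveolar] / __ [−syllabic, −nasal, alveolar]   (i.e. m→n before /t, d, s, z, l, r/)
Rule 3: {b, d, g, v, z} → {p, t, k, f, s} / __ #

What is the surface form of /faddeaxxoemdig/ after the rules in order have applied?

fadeaxoendik

Rule 1 (degemination): /dd/ is a geminate; the first /d/ deletes. /xx/ is a geminate; the first /x/ deletes. /faddeaxxoemdig/ → fadeaxoemdig.
Rule 2 (nasal place assimilation): /m/ precedes the alveolar consonant /d/, so it assimilates in place to [n]. /fadeaxoemdig/ → fadeaxoendig.
Rule 3 (final devoicing): /g/ is a voiced obstruent in word-final position, so it devoices to [k]. /fadeaxoendig/ → fadeaxoendik.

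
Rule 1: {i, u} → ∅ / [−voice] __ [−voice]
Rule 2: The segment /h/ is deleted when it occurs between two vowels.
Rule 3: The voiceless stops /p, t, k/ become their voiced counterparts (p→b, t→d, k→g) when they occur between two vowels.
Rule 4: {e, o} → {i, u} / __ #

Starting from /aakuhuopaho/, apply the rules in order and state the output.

aakhuobau

Rule 1 (high vowel syncope): /u/ is a high vowel flanked by voiceless consonants /k/ and /h/, so it deletes. /aakuhuopaho/ → aakhuopaho.
Rule 2 (intervocalic h-deletion): /h/ occurs between vowels /a/ and /o/, so it deletes. /aakhuopaho/ → aakhuopao.
Rule 3 (intervocalic voicing): /p/ is a voiceless stop between vowels /o/ and /a/, so it voices to [b]. /aakhuopao/ → aakhuobao.
Rule 4 (final vowel raising): /o/ is a mid vowel in word-final position, so it raises to [u]. /aakhuobao/ → aakhuobau.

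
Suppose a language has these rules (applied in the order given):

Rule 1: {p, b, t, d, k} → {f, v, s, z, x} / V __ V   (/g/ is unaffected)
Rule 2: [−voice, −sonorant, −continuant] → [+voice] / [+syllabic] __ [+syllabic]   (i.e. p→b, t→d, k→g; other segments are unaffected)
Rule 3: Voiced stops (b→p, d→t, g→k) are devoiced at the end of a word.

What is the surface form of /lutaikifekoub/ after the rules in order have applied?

Rule 1 (intervocalic spirantization): /t/ is a stop between vowels /u/ and /a/, so it spirantizes to the fricative [s]. /k/ is a stop between vowels /i/ and /i/, so it spirantizes to the fricative [x]. /k/ is a stop between vowels /e/ and /o/, so it spirantizes to the fricative [x]. /lutaikifekoub/ → lusaixifexoub.
Rule 2 (intervocalic voicing): no segment meets the environment; /lusaixifexoub/ is unchanged.
Rule 3 (final devoicing): /b/ is a voiced stop in word-final position, so it devoices to [p]. /lusaixifexoub/ → lusaixifexoup.

lusaixifexoup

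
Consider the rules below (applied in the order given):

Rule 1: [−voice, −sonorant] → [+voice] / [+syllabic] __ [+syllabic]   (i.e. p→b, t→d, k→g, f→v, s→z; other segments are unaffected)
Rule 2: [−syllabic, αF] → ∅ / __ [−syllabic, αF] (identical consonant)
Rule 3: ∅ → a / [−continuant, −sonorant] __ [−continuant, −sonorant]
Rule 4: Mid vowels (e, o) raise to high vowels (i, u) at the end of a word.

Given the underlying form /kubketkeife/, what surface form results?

kubaketakeivi

Rule 1 (intervocalic voicing): /f/ is a voiceless obstruent between vowels /i/ and /e/, so it voices to [v]. /kubketkeife/ → kubketkeive.
Rule 2 (degemination): no segment meets the environment; /kubketkeive/ is unchanged.
Rule 3 (stop-cluster a-epenthesis): /b/ and /k/ form a stop–stop cluster, so [a] is inserted between them. /t/ and /k/ form a stop–stop cluster, so [a] is inserted between them. /kubketkeive/ → kubaketakeive.
Rule 4 (final vowel raising): /e/ is a mid vowel in word-final position, so it raises to [i]. /kubaketakeive/ → kubaketakeivi.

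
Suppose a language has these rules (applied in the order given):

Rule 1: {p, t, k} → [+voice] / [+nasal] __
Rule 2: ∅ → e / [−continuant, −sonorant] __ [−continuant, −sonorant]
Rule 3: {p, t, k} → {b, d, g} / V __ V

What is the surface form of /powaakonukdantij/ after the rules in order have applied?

powaagonugedandij

Rule 1 (post-nasal voicing): /t/ is a voiceless stop immediately after the nasal /n/, so it voices to [d]. /powaakonukdantij/ → powaakonukdandij.
Rule 2 (stop-cluster e-epenthesis): /k/ and /d/ form a stop–stop cluster, so [e] is inserted between them. /powaakonukdandij/ → powaakonukedandij.
Rule 3 (intervocalic voicing): /k/ is a voiceless stop between vowels /a/ and /o/, so it voices to [g]. /k/ is a voiceless stop between vowels /u/ and /e/, so it voices to [g]. /powaakonukedandij/ → powaagonugedandij.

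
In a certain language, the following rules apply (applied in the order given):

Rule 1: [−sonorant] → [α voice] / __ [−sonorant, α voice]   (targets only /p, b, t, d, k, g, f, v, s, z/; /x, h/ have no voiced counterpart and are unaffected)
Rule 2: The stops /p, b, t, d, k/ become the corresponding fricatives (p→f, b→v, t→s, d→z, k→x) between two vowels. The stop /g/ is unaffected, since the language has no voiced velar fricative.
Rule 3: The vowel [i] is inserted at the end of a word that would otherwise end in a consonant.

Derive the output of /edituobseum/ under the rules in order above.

ezisuopseumi

Rule 1 (regressive voicing assimilation): /b/ precedes the voiceless obstruent /s/, so it devoices to [p] by assimilation. /edituobseum/ → edituopseum.
Rule 2 (intervocalic spirantization): /d/ is a stop between vowels /e/ and /i/, so it spirantizes to the fricative [z]. /t/ is a stop between vowels /i/ and /u/, so it spirantizes to the fricative [s]. /edituopseum/ → ezisuopseum.
Rule 3 (final i-epenthesis): the form ends in the consonant /m/, so [i] is inserted word-finally. /ezisuopseum/ → ezisuopseumi.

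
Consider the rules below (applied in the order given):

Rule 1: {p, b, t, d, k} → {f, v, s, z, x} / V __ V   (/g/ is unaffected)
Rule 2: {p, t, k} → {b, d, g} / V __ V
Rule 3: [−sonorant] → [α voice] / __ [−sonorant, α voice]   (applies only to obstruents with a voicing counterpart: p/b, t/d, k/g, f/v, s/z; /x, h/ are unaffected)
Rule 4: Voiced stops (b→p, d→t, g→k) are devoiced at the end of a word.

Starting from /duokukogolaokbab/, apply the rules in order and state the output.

duoxuxogolaogbap

Rule 1 (intervocalic spirantization): /k/ is a stop between vowels /o/ and /u/, so it spirantizes to the fricative [x]. /k/ is a stop between vowels /u/ and /o/, so it spirantizes to the fricative [x]. /duokukogolaokbab/ → duoxuxogolaokbab.
Rule 2 (intervocalic voicing): no segment meets the environment; /duoxuxogolaokbab/ is unchanged.
Rule 3 (regressive voicing assimilation): /k/ precedes the voiced obstruent /b/, so it voices to [g] by assimilation. /duoxuxogolaokbab/ → duoxuxogolaogbab.
Rule 4 (final devoicing): /b/ is a voiced stop in word-final position, so it devoices to [p]. /duoxuxogolaogbab/ → duoxuxogolaogbap.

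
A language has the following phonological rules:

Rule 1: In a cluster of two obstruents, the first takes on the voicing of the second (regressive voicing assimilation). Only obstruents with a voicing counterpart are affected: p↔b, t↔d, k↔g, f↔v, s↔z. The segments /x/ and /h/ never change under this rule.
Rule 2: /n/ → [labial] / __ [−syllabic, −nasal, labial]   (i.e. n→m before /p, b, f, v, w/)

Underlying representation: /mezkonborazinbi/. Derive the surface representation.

Rule 1 (regressive voicing assimilation): /z/ precedes the voiceless obstruent /k/, so it devoices to [s] by assimilation. /mezkonborazinbi/ → meskonborazinbi.
Rule 2 (nasal place assimilation): /n/ precedes the labial consonant /b/, so it assimilates in place to [m]. /n/ precedes the labial consonant /b/, so it assimilates in place to [m]. /meskonborazinbi/ → meskomborazimbi.

meskomborazimbi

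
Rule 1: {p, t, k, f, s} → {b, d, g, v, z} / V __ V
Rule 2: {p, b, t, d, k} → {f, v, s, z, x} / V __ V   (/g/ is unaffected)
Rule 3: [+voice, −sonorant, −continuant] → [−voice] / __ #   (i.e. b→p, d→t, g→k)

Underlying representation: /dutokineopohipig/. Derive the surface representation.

Rule 1 (intervocalic voicing): /t/ is a voiceless obstruent between vowels /u/ and /o/, so it voices to [d]. /k/ is a voiceless obstruent between vowels /o/ and /i/, so it voices to [g]. /p/ is a voiceless obstruent between vowels /o/ and /o/, so it voices to [b]. /p/ is a voiceless obstruent between vowels /i/ and /i/, so it voices to [b]. /dutokineopohipig/ → dudogineobohibig.
Rule 2 (intervocalic spirantization): /d/ is a stop between vowels /u/ and /o/, so it spirantizes to the fricative [z]. /b/ is a stop between vowels /o/ and /o/, so it spirantizes to the fricative [v]. /b/ is a stop between vowels /i/ and /i/, so it spirantizes to the fricative [v]. /dudogineobohibig/ → duzogineovohivig.
Rule 3 (final devoicing): /g/ is a voiced stop in word-final position, so it devoices to [k]. /duzogineovohivig/ → duzogineovohivik.

duzogineovohivik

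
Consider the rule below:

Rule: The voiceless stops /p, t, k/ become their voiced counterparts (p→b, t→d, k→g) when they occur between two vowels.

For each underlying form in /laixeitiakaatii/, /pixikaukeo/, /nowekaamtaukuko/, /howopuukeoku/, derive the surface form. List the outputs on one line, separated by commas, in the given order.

/laixeitiakaatii/: /t/ is a voiceless stop between vowels /i/ and /i/, so it voices to [d]. /k/ is a voiceless stop between vowels /a/ and /a/, so it voices to [g]. /t/ is a voiceless stop between vowels /a/ and /i/, so it voices to [d]. → [laixeidiagaadii].
/pixikaukeo/: /k/ is a voiceless stop between vowels /i/ and /a/, so it voices to [g]. /k/ is a voiceless stop between vowels /u/ and /e/, so it voices to [g]. → [pixigaugeo].
/nowekaamtaukuko/: /k/ is a voiceless stop between vowels /e/ and /a/, so it voices to [g]. /k/ is a voiceless stop between vowels /u/ and /u/, so it voices to [g]. /k/ is a voiceless stop between vowels /u/ and /o/, so it voices to [g]. → [nowegaamtaugugo].
/howopuukeoku/: /p/ is a voiceless stop between vowels /o/ and /u/, so it voices to [b]. /k/ is a voiceless stop between vowels /u/ and /e/, so it voices to [g]. /k/ is a voiceless stop between vowels /o/ and /u/, so it voices to [g]. → [howobuugeogu].

laixeidiagaadii, pixigaugeo, nowegaamtaugugo, howobuugeogu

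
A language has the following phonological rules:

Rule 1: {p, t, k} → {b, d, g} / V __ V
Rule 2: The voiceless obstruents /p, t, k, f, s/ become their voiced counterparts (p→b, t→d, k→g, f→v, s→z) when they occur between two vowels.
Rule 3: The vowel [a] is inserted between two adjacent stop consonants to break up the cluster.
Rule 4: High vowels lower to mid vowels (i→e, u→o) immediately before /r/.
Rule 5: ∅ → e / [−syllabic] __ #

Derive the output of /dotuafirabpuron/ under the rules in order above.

doduaverabaporone

Rule 1 (intervocalic voicing): /t/ is a voiceless stop between vowels /o/ and /u/, so it voices to [d]. /dotuafirabpuron/ → doduafirabpuron.
Rule 2 (intervocalic voicing): /f/ is a voiceless obstruent between vowels /a/ and /i/, so it voices to [v]. /doduafirabpuron/ → doduavirabpuron.
Rule 3 (stop-cluster a-epenthesis): /b/ and /p/ form a stop–stop cluster, so [a] is inserted between them. /doduavirabpuron/ → doduavirabapuron.
Rule 4 (pre-rhotic lowering): /i/ is a high vowel immediately before /r/, so it lowers to [e]. /u/ is a high vowel immediately before /r/, so it lowers to [o]. /doduavirabapuron/ → doduaverabaporon.
Rule 5 (final e-epenthesis): the form ends in the consonant /n/, so [e] is inserted word-finally. /doduaverabaporon/ → doduaverabaporone.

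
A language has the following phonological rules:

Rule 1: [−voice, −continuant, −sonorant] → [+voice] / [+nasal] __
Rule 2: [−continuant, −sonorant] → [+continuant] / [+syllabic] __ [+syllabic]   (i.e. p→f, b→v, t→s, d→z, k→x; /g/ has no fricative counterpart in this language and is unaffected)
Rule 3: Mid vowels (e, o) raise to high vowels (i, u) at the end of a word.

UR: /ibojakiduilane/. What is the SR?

Rule 1 (post-nasal voicing): no segment meets the environment; /ibojakiduilane/ is unchanged.
Rule 2 (intervocalic spirantization): /b/ is a stop between vowels /i/ and /o/, so it spirantizes to the fricative [v]. /k/ is a stop between vowels /a/ and /i/, so it spirantizes to the fricative [x]. /d/ is a stop between vowels /i/ and /u/, so it spirantizes to the fricative [z]. /ibojakiduilane/ → ivojaxizuilane.
Rule 3 (final vowel raising): /e/ is a mid vowel in word-final position, so it raises to [i]. /ivojaxizuilane/ → ivojaxizuilani.

ivojaxizuilani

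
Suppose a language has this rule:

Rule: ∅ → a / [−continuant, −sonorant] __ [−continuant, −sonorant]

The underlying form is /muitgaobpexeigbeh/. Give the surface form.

/t/ and /g/ form a stop–stop cluster, so [a] is inserted between them.
/b/ and /p/ form a stop–stop cluster, so [a] is inserted between them.
/g/ and /b/ form a stop–stop cluster, so [a] is inserted between them.
Surface form: [muitagaobapexeigabeh].

muitagaobapexeigabeh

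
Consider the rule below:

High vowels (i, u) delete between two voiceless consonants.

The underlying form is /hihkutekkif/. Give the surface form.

/i/ is a high vowel flanked by voiceless consonants /h/ and /h/, so it deletes.
/u/ is a high vowel flanked by voiceless consonants /k/ and /t/, so it deletes.
/i/ is a high vowel flanked by voiceless consonants /k/ and /f/, so it deletes.
Surface form: [hhktekkf].

hhktekkf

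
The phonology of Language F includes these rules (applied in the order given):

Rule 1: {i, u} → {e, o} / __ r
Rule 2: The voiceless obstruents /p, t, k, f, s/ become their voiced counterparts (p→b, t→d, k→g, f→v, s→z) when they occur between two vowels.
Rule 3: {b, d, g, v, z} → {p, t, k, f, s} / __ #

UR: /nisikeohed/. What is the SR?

Rule 1 (pre-rhotic lowering): no segment meets the environment; /nisikeohed/ is unchanged.
Rule 2 (intervocalic voicing): /s/ is a voiceless obstruent between vowels /i/ and /i/, so it voices to [z]. /k/ is a voiceless obstruent between vowels /i/ and /e/, so it voices to [g]. /nisikeohed/ → nizigeohed.
Rule 3 (final devoicing): /d/ is a voiced obstruent in word-final position, so it devoices to [t]. /nizigeohed/ → nizigeohet.

nizigeohet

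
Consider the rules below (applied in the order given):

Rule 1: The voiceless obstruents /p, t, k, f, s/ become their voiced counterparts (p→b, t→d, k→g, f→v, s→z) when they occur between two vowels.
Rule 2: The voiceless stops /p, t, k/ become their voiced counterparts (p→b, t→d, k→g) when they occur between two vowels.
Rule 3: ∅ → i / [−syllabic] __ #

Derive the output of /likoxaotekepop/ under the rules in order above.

Rule 1 (intervocalic voicing): /k/ is a voiceless obstruent between vowels /i/ and /o/, so it voices to [g]. /t/ is a voiceless obstruent between vowels /o/ and /e/, so it voices to [d]. /k/ is a voiceless obstruent between vowels /e/ and /e/, so it voices to [g]. /p/ is a voiceless obstruent between vowels /e/ and /o/, so it voices to [b]. /likoxaotekepop/ → ligoxaodegebop.
Rule 2 (intervocalic voicing): no segment meets the environment; /ligoxaodegebop/ is unchanged.
Rule 3 (final i-epenthesis): the form ends in the consonant /p/, so [i] is inserted word-finally. /ligoxaodegebop/ → ligoxaodegebopi.

ligoxaodegebopi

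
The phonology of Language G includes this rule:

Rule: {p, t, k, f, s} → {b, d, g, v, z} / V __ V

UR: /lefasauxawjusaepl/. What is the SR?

Scanning /lefasauxawjusaepl/: /f/ is a voiceless obstruent between vowels /e/ and /a/, so it voices to [v]; /s/ is a voiceless obstruent between vowels /a/ and /a/, so it voices to [z]; /s/ is a voiceless obstruent between vowels /u/ and /a/, so it voices to [z]; /p/ at position 16 is not in the conditioning environment.
Result: [levazauxawjuzaepl].

levazauxawjuzaepl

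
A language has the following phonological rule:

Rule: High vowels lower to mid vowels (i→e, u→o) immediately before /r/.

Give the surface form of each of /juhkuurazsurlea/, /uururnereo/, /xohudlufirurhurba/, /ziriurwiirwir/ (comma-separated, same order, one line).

/juhkuurazsurlea/: /u/ is a high vowel immediately before /r/, so it lowers to [o]. /u/ is a high vowel immediately before /r/, so it lowers to [o]. → [juhkuorazsorlea].
/uururnereo/: /u/ is a high vowel immediately before /r/, so it lowers to [o]. /u/ is a high vowel immediately before /r/, so it lowers to [o]. → [uorornereo].
/xohudlufirurhurba/: /i/ is a high vowel immediately before /r/, so it lowers to [e]. /u/ is a high vowel immediately before /r/, so it lowers to [o]. /u/ is a high vowel immediately before /r/, so it lowers to [o]. → [xohudluferorhorba].
/ziriurwiirwir/: /i/ is a high vowel immediately before /r/, so it lowers to [e]. /u/ is a high vowel immediately before /r/, so it lowers to [o]. /i/ is a high vowel immediately before /r/, so it lowers to [e]. /i/ is a high vowel immediately before /r/, so it lowers to [e]. → [zeriorwierwer].

juhkuorazsorlea, uorornereo, xohudluferorhorba, zeriorwierwer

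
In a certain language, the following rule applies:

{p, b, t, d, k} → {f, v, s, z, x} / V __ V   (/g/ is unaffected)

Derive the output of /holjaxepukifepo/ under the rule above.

holjaxefuxifefo

/p/ is a stop between vowels /e/ and /u/, so it spirantizes to the fricative [f].
/k/ is a stop between vowels /u/ and /i/, so it spirantizes to the fricative [x].
/p/ is a stop between vowels /e/ and /o/, so it spirantizes to the fricative [f].
Surface form: [holjaxefuxifefo].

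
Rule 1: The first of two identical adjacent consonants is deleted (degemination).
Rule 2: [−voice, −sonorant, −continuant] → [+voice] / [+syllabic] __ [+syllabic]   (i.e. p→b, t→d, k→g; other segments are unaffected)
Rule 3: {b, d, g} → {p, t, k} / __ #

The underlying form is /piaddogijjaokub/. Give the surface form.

piadogijaogup

Rule 1 (degemination): /dd/ is a geminate; the first /d/ deletes. /jj/ is a geminate; the first /j/ deletes. /piaddogijjaokub/ → piadogijaokub.
Rule 2 (intervocalic voicing): /k/ is a voiceless stop between vowels /o/ and /u/, so it voices to [g]. /piadogijaokub/ → piadogijaogub.
Rule 3 (final devoicing): /b/ is a voiced stop in word-final position, so it devoices to [p]. /piadogijaogub/ → piadogijaogup.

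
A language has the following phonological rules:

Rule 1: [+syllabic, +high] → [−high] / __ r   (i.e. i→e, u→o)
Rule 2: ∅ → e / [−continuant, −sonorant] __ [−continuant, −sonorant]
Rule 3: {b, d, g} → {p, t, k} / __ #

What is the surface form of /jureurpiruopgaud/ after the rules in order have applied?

joreorperuopegaut

Rule 1 (pre-rhotic lowering): /u/ is a high vowel immediately before /r/, so it lowers to [o]. /u/ is a high vowel immediately before /r/, so it lowers to [o]. /i/ is a high vowel immediately before /r/, so it lowers to [e]. /jureurpiruopgaud/ → joreorperuopgaud.
Rule 2 (stop-cluster e-epenthesis): /p/ and /g/ form a stop–stop cluster, so [e] is inserted between them. /joreorperuopgaud/ → joreorperuopegaud.
Rule 3 (final devoicing): /d/ is a voiced stop in word-final position, so it devoices to [t]. /joreorperuopegaud/ → joreorperuopegaut.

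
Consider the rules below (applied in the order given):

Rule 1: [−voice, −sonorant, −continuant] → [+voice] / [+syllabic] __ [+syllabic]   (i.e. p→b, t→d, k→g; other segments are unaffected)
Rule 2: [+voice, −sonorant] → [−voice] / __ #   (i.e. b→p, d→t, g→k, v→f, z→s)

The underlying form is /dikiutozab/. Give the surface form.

Rule 1 (intervocalic voicing): /k/ is a voiceless stop between vowels /i/ and /i/, so it voices to [g]. /t/ is a voiceless stop between vowels /u/ and /o/, so it voices to [d]. /dikiutozab/ → digiudozab.
Rule 2 (final devoicing): /b/ is a voiced obstruent in word-final position, so it devoices to [p]. /digiudozab/ → digiudozap.

digiudozap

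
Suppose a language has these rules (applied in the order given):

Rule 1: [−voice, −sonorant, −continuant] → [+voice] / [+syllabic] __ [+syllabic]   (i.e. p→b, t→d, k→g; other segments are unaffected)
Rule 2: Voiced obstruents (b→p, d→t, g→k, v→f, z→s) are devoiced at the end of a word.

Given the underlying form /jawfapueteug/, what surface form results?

Rule 1 (intervocalic voicing): /p/ is a voiceless stop between vowels /a/ and /u/, so it voices to [b]. /t/ is a voiceless stop between vowels /e/ and /e/, so it voices to [d]. /jawfapueteug/ → jawfabuedeug.
Rule 2 (final devoicing): /g/ is a voiced obstruent in word-final position, so it devoices to [k]. /jawfabuedeug/ → jawfabuedeuk.

jawfabuedeuk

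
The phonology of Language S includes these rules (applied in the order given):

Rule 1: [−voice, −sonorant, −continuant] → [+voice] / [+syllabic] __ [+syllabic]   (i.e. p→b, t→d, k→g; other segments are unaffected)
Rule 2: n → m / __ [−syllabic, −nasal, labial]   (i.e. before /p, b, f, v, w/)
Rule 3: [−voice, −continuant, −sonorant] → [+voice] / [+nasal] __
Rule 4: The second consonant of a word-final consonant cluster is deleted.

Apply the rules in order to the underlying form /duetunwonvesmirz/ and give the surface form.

duedumwomvesmir

Rule 1 (intervocalic voicing): /t/ is a voiceless stop between vowels /e/ and /u/, so it voices to [d]. /duetunwonvesmirz/ → duedunwonvesmirz.
Rule 2 (nasal place assimilation): /n/ precedes the labial consonant /w/, so it assimilates in place to [m]. /n/ precedes the labial consonant /v/, so it assimilates in place to [m]. /duedunwonvesmirz/ → duedumwomvesmirz.
Rule 3 (post-nasal voicing): no segment meets the environment; /duedumwomvesmirz/ is unchanged.
Rule 4 (final cluster simplification): /z/ is the second consonant of a word-final cluster /rz/, so it deletes. /duedumwomvesmirz/ → duedumwomvesmir.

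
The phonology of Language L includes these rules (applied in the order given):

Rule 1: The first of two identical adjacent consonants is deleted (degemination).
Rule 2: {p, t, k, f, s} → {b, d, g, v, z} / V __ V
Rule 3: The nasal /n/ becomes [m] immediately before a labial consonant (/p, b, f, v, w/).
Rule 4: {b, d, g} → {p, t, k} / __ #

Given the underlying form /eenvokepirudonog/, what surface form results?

Rule 1 (degemination): no segment meets the environment; /eenvokepirudonog/ is unchanged.
Rule 2 (intervocalic voicing): /k/ is a voiceless obstruent between vowels /o/ and /e/, so it voices to [g]. /p/ is a voiceless obstruent between vowels /e/ and /i/, so it voices to [b]. /eenvokepirudonog/ → eenvogebirudonog.
Rule 3 (nasal place assimilation): /n/ precedes the labial consonant /v/, so it assimilates in place to [m]. /eenvogebirudonog/ → eemvogebirudonog.
Rule 4 (final devoicing): /g/ is a voiced stop in word-final position, so it devoices to [k]. /eemvogebirudonog/ → eemvogebirudonok.

eemvogebirudonok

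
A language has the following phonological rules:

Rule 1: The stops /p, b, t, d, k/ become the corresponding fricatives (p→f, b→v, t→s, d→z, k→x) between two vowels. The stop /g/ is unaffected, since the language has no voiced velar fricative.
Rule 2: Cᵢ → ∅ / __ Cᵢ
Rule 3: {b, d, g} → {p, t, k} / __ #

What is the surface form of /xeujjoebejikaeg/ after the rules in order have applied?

Rule 1 (intervocalic spirantization): /b/ is a stop between vowels /e/ and /e/, so it spirantizes to the fricative [v]. /k/ is a stop between vowels /i/ and /a/, so it spirantizes to the fricative [x]. /xeujjoebejikaeg/ → xeujjoevejixaeg.
Rule 2 (degemination): /jj/ is a geminate; the first /j/ deletes. /xeujjoevejixaeg/ → xeujoevejixaeg.
Rule 3 (final devoicing): /g/ is a voiced stop in word-final position, so it devoices to [k]. /xeujoevejixaeg/ → xeujoevejixaek.

xeujoevejixaek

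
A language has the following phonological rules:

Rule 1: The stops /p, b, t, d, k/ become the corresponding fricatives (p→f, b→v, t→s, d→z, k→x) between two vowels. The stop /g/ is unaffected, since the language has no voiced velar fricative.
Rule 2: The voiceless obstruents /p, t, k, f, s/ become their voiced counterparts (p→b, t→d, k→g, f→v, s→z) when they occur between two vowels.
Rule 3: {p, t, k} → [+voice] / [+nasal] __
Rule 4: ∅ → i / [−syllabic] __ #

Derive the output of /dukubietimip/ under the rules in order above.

Rule 1 (intervocalic spirantization): /k/ is a stop between vowels /u/ and /u/, so it spirantizes to the fricative [x]. /b/ is a stop between vowels /u/ and /i/, so it spirantizes to the fricative [v]. /t/ is a stop between vowels /e/ and /i/, so it spirantizes to the fricative [s]. /dukubietimip/ → duxuviesimip.
Rule 2 (intervocalic voicing): /s/ is a voiceless obstruent between vowels /e/ and /i/, so it voices to [z]. /duxuviesimip/ → duxuviezimip.
Rule 3 (post-nasal voicing): no segment meets the environment; /duxuviezimip/ is unchanged.
Rule 4 (final i-epenthesis): the form ends in the consonant /p/, so [i] is inserted word-finally. /duxuviezimip/ → duxuviezimipi.

duxuviezimipi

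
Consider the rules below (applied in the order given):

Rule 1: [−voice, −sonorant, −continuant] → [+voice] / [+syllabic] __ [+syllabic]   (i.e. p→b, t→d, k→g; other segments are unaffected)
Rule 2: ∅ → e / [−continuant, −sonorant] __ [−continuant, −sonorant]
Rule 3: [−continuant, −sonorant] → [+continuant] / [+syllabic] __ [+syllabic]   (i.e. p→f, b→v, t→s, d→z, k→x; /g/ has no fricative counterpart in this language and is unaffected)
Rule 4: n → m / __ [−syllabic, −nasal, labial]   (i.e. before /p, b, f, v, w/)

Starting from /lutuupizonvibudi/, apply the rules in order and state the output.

Rule 1 (intervocalic voicing): /t/ is a voiceless stop between vowels /u/ and /u/, so it voices to [d]. /p/ is a voiceless stop between vowels /u/ and /i/, so it voices to [b]. /lutuupizonvibudi/ → luduubizonvibudi.
Rule 2 (stop-cluster e-epenthesis): no segment meets the environment; /luduubizonvibudi/ is unchanged.
Rule 3 (intervocalic spirantization): /d/ is a stop between vowels /u/ and /u/, so it spirantizes to the fricative [z]. /b/ is a stop between vowels /u/ and /i/, so it spirantizes to the fricative [v]. /b/ is a stop between vowels /i/ and /u/, so it spirantizes to the fricative [v]. /d/ is a stop between vowels /u/ and /i/, so it spirantizes to the fricative [z]. /luduubizonvibudi/ → luzuuvizonvivuzi.
Rule 4 (nasal place assimilation): /n/ precedes the labial consonant /v/, so it assimilates in place to [m]. /luzuuvizonvivuzi/ → luzuuvizomvivuzi.

luzuuvizomvivuzi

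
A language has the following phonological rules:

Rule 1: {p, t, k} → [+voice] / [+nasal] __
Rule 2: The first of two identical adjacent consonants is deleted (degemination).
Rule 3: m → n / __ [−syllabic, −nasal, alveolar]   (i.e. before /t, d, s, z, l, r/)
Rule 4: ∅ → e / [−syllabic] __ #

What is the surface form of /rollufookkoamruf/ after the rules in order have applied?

Rule 1 (post-nasal voicing): no segment meets the environment; /rollufookkoamruf/ is unchanged.
Rule 2 (degemination): /ll/ is a geminate; the first /l/ deletes. /kk/ is a geminate; the first /k/ deletes. /rollufookkoamruf/ → rolufookoamruf.
Rule 3 (nasal place assimilation): /m/ precedes the alveolar consonant /r/, so it assimilates in place to [n]. /rolufookoamruf/ → rolufookoanruf.
Rule 4 (final e-epenthesis): the form ends in the consonant /f/, so [e] is inserted word-finally. /rolufookoanruf/ → rolufookoanrufe.

rolufookoanrufe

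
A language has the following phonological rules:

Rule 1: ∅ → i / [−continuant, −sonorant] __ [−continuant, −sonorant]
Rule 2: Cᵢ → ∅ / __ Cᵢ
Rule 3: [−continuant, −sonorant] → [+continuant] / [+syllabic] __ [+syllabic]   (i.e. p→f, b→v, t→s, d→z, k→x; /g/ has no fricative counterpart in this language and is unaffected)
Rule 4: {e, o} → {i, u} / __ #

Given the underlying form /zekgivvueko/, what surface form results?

Rule 1 (stop-cluster i-epenthesis): /k/ and /g/ form a stop–stop cluster, so [i] is inserted between them. /zekgivvueko/ → zekigivvueko.
Rule 2 (degemination): /vv/ is a geminate; the first /v/ deletes. /zekigivvueko/ → zekigivueko.
Rule 3 (intervocalic spirantization): /k/ is a stop between vowels /e/ and /i/, so it spirantizes to the fricative [x]. /k/ is a stop between vowels /e/ and /o/, so it spirantizes to the fricative [x]. /zekigivueko/ → zexigivuexo.
Rule 4 (final vowel raising): /o/ is a mid vowel in word-final position, so it raises to [u]. /zexigivuexo/ → zexigivuexu.

zexigivuexu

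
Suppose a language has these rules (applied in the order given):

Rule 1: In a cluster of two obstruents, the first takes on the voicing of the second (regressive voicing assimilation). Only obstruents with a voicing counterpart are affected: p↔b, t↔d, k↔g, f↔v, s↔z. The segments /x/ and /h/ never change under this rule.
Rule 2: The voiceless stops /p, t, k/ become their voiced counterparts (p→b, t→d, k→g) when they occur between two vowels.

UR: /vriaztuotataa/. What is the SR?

vriastuodadaa

Rule 1 (regressive voicing assimilation): /z/ precedes the voiceless obstruent /t/, so it devoices to [s] by assimilation. /vriaztuotataa/ → vriastuotataa.
Rule 2 (intervocalic voicing): /t/ is a voiceless stop between vowels /o/ and /a/, so it voices to [d]. /t/ is a voiceless stop between vowels /a/ and /a/, so it voices to [d]. /vriastuotataa/ → vriastuodadaa.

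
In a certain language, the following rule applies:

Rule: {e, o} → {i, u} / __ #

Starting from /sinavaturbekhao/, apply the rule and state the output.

sinavaturbekhau

/o/ is a mid vowel in word-final position, so it raises to [u].
The other instance of /e/ does not occur in the required environment and remains unchanged.
Surface form: [sinavaturbekhau].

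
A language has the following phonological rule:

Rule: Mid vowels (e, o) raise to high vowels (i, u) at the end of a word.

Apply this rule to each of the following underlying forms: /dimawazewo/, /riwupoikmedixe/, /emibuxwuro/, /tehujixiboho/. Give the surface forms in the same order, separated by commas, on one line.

/dimawazewo/: /o/ is a mid vowel in word-final position, so it raises to [u]. → [dimawazewu].
/riwupoikmedixe/: /e/ is a mid vowel in word-final position, so it raises to [i]. → [riwupoikmedixi].
/emibuxwuro/: /o/ is a mid vowel in word-final position, so it raises to [u]. → [emibuxwuru].
/tehujixiboho/: /o/ is a mid vowel in word-final position, so it raises to [u]. → [tehujixibohu].

dimawazewu, riwupoikmedixi, emibuxwuru, tehujixibohu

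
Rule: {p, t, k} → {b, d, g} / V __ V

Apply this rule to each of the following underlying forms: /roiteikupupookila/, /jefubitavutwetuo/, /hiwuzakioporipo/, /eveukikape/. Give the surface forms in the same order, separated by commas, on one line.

roideigububoogila, jefubidavutweduo, hiwuzagioboribo, eveugigabe

/roiteikupupookila/: /t/ is a voiceless stop between vowels /i/ and /e/, so it voices to [d]. /k/ is a voiceless stop between vowels /i/ and /u/, so it voices to [g]. /p/ is a voiceless stop between vowels /u/ and /u/, so it voices to [b]. /p/ is a voiceless stop between vowels /u/ and /o/, so it voices to [b]. /k/ is a voiceless stop between vowels /o/ and /i/, so it voices to [g]. → [roideigububoogila].
/jefubitavutwetuo/: /t/ is a voiceless stop between vowels /i/ and /a/, so it voices to [d]. /t/ is a voiceless stop between vowels /e/ and /u/, so it voices to [d]. → [jefubidavutweduo].
/hiwuzakioporipo/: /k/ is a voiceless stop between vowels /a/ and /i/, so it voices to [g]. /p/ is a voiceless stop between vowels /o/ and /o/, so it voices to [b]. /p/ is a voiceless stop between vowels /i/ and /o/, so it voices to [b]. → [hiwuzagioboribo].
/eveukikape/: /k/ is a voiceless stop between vowels /u/ and /i/, so it voices to [g]. /k/ is a voiceless stop between vowels /i/ and /a/, so it voices to [g]. /p/ is a voiceless stop between vowels /a/ and /e/, so it voices to [b]. → [eveugigabe].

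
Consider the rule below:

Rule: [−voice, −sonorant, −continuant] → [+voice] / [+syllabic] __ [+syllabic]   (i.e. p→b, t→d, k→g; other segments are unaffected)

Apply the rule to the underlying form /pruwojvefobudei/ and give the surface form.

No segment of /pruwojvefobudei/ meets the structural description of the rule, so the form surfaces unchanged.

pruwojvefobudei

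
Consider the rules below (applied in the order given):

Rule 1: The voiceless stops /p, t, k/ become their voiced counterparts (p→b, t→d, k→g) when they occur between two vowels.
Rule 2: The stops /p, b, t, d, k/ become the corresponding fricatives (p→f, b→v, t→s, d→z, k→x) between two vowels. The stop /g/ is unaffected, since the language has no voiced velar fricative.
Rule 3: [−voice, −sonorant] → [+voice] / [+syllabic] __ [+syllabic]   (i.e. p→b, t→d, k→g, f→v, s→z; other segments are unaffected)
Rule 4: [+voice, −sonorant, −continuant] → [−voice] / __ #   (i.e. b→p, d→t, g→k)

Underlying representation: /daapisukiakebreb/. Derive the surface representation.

Rule 1 (intervocalic voicing): /p/ is a voiceless stop between vowels /a/ and /i/, so it voices to [b]. /k/ is a voiceless stop between vowels /u/ and /i/, so it voices to [g]. /k/ is a voiceless stop between vowels /a/ and /e/, so it voices to [g]. /daapisukiakebreb/ → daabisugiagebreb.
Rule 2 (intervocalic spirantization): /b/ is a stop between vowels /a/ and /i/, so it spirantizes to the fricative [v]. /daabisugiagebreb/ → daavisugiagebreb.
Rule 3 (intervocalic voicing): /s/ is a voiceless obstruent between vowels /i/ and /u/, so it voices to [z]. /daavisugiagebreb/ → daavizugiagebreb.
Rule 4 (final devoicing): /b/ is a voiced stop in word-final position, so it devoices to [p]. /daavizugiagebreb/ → daavizugiagebrep.

daavizugiagebrep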